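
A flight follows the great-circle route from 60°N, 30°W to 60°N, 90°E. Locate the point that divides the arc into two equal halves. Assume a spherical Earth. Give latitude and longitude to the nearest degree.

≈ 74°N, 30°E

Convert each endpoint to a unit vector on the sphere (x = cos φ cos λ, y = cos φ sin λ, z = sin φ).
The central angle between the endpoints is δ = arccos(p₁·p₂) ≈ 0.896 rad (51.3°).
Interpolate at f = 1/2 with slerp weights a = sin((1−f)δ)/sin δ ≈ 0.555, b = sin(fδ)/sin δ ≈ 0.555.
p = a·p₁ + b·p₂ ≈ (0.240, 0.139, 0.961); φ = arcsin(p_z) ≈ 73.90°, λ = atan2(p_y, p_x) ≈ 30.00°.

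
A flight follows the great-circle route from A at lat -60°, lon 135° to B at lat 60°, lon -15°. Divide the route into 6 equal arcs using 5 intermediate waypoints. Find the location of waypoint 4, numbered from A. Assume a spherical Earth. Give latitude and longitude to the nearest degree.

≈ lat 24°, lon 46°

Convert each endpoint to a unit vector on the sphere (x = cos φ cos λ, y = cos φ sin λ, z = sin φ).
The central angle between the endpoints is δ = arccos(p₁·p₂) ≈ 2.882 rad (165.1°).
Interpolate at f = 4/6 with slerp weights a = sin((1−f)δ)/sin δ ≈ 3.193, b = sin(fδ)/sin δ ≈ 3.659.
p = a·p₁ + b·p₂ ≈ (0.638, 0.655, 0.404); φ = arcsin(p_z) ≈ 23.80°, λ = atan2(p_y, p_x) ≈ 45.76°.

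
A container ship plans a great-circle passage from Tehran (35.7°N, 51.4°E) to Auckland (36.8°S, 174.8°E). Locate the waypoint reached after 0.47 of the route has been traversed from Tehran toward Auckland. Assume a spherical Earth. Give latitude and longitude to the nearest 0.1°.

≈ (1.4°N, 109.2°E)

Write both endpoints as unit vectors p₁, p₂ with components (cos φ cos λ, cos φ sin λ, sin φ).
The central angle between the endpoints is δ = arccos(p₁·p₂) ≈ 2.357 rad (135.0°).
Interpolate at f = 0.47 with slerp weights a = sin((1−f)δ)/sin δ ≈ 1.342, b = sin(fδ)/sin δ ≈ 1.266.
p = a·p₁ + b·p₂ ≈ (-0.329, 0.944, 0.025); φ = arcsin(p_z) ≈ 1.43°, λ = atan2(p_y, p_x) ≈ 109.24°.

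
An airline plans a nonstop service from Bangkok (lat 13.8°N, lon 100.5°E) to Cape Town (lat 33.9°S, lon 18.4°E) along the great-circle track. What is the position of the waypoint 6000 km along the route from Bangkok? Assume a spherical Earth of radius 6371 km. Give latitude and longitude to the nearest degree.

≈ lat 18°S, lon 56°E

Write both endpoints as unit vectors p₁, p₂ with components (cos φ cos λ, cos φ sin λ, sin φ).
The central angle between the endpoints is δ = arccos(p₁·p₂) ≈ 1.593 rad (91.3°). The total great-circle distance is δ·R ≈ 1.593 × 6371 ≈ 10149 km, so the target fraction is f = 6000/10149 ≈ 0.591.
Interpolate at f ≈ 0.591 with slerp weights a = sin((1−f)δ)/sin δ ≈ 0.606, b = sin(fδ)/sin δ ≈ 0.809.
p = a·p₁ + b·p₂ ≈ (0.530, 0.791, -0.306); φ = arcsin(p_z) ≈ -17.85°, λ = atan2(p_y, p_x) ≈ 56.19°.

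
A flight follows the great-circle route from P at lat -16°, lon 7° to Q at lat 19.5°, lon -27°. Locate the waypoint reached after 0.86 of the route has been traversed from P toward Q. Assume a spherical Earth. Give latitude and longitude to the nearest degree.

Write both endpoints as unit vectors p₁, p₂ with components (cos φ cos λ, cos φ sin λ, sin φ).
The central angle between the endpoints is δ = arccos(p₁·p₂) ≈ 0.851 rad (48.8°).
Interpolate at f = 0.86 with slerp weights a = sin((1−f)δ)/sin δ ≈ 0.158, b = sin(fδ)/sin δ ≈ 0.889.
p = a·p₁ + b·p₂ ≈ (0.897, -0.362, 0.253); φ = arcsin(p_z) ≈ 14.66°, λ = atan2(p_y, p_x) ≈ -21.96°.

≈ lat 15°, lon -22°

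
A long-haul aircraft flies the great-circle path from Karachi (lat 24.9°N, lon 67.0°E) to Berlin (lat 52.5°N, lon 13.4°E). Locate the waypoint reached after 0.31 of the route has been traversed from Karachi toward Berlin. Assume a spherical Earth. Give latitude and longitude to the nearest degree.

≈ lat 36°N, lon 55°E

Write both endpoints as unit vectors p₁, p₂ with components (cos φ cos λ, cos φ sin λ, sin φ).
The central angle between the endpoints is δ = arccos(p₁·p₂) ≈ 0.848 rad (48.6°).
Interpolate at f = 0.31 with slerp weights a = sin((1−f)δ)/sin δ ≈ 0.736, b = sin(fδ)/sin δ ≈ 0.346.
p = a·p₁ + b·p₂ ≈ (0.466, 0.664, 0.585); φ = arcsin(p_z) ≈ 35.80°, λ = atan2(p_y, p_x) ≈ 54.92°.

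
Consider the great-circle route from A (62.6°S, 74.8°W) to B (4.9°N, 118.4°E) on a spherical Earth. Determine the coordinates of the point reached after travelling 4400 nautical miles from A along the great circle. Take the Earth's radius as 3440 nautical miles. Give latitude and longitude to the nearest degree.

The haversine formula gives a central angle δ ≈ 2.120 rad (121.5°) between the endpoints. The total great-circle distance is δ·R ≈ 2.120 × 3440 ≈ 7294 nmi, so the target fraction is f = 4400/7294 ≈ 0.603.
Interpolate at f ≈ 0.603 with slerp weights a = sin((1−f)δ)/sin δ ≈ 0.874, b = sin(fδ)/sin δ ≈ 1.123.
p = a·p₁ + b·p₂ ≈ (-0.427, 0.596, -0.680); φ = arcsin(p_z) ≈ -42.85°, λ = atan2(p_y, p_x) ≈ 125.60°.

≈ (43°S, 126°E)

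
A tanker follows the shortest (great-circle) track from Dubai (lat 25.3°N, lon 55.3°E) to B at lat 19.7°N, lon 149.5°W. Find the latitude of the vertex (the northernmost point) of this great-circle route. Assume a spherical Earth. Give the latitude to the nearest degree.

≈ 63°N

The great circle lies in the plane with unit normal n̂ = (p₁ × p₂)/|p₁ × p₂|.
Here n̂_z ≈ +0.459; the vertex latitude is φ_max = arccos|n̂_z| ≈ 62.7°.
Check via Clairaut: cos φ_max = |cos φ₁| · sin C = cos(25.3°)·sin(30.5°) ≈ 0.459, again giving ≈ 62.7°.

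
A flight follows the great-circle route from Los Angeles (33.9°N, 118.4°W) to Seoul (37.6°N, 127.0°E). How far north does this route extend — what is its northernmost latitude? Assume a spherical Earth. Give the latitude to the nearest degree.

≈ 53°N

The great circle lies in the plane with unit normal n̂ = (p₁ × p₂)/|p₁ × p₂|.
Here n̂_z ≈ -0.599; the vertex latitude is φ_max = arccos|n̂_z| ≈ 53.2°.
Check via Clairaut: cos φ_max = |cos φ₁| · sin C = cos(33.9°)·sin(46.2°) ≈ 0.599, again giving ≈ 53.2°.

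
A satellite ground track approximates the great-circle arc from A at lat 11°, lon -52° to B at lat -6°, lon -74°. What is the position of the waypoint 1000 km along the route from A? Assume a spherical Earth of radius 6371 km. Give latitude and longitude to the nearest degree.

≈ lat 6°, lon -59°

Convert each endpoint to a unit vector on the sphere (x = cos φ cos λ, y = cos φ sin λ, z = sin φ).
The central angle between the endpoints is δ = arccos(p₁·p₂) ≈ 0.484 rad (27.7°). The total great-circle distance is δ·R ≈ 0.484 × 6371 ≈ 3083 km, so the target fraction is f = 1000/3083 ≈ 0.324.
Interpolate at f ≈ 0.324 with slerp weights a = sin((1−f)δ)/sin δ ≈ 0.690, b = sin(fδ)/sin δ ≈ 0.336.
p = a·p₁ + b·p₂ ≈ (0.509, -0.855, 0.097); φ = arcsin(p_z) ≈ 5.54°, λ = atan2(p_y, p_x) ≈ -59.23°.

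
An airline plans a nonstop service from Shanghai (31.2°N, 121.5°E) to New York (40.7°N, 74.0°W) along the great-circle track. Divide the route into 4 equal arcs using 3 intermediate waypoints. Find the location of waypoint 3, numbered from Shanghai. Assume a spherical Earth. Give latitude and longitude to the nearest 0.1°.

Convert each endpoint to a unit vector on the sphere (x = cos φ cos λ, y = cos φ sin λ, z = sin φ).
The central angle between the endpoints is δ = arccos(p₁·p₂) ≈ 1.862 rad (106.7°).
Interpolate at f = 3/4 with slerp weights a = sin((1−f)δ)/sin δ ≈ 0.469, b = sin(fδ)/sin δ ≈ 1.028.
p = a·p₁ + b·p₂ ≈ (0.005, -0.408, 0.913); φ = arcsin(p_z) ≈ 65.95°, λ = atan2(p_y, p_x) ≈ -89.24°.

≈ (65.9°N, 89.2°W)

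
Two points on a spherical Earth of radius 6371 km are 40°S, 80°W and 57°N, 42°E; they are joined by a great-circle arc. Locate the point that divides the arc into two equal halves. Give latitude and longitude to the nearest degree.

≈ 16°N, 36°W

Convert each endpoint to a unit vector on the sphere (x = cos φ cos λ, y = cos φ sin λ, z = sin φ).
The central angle between the endpoints is δ = arccos(p₁·p₂) ≈ 2.434 rad (139.5°).
Interpolate at f = 1/2 with slerp weights a = sin((1−f)δ)/sin δ ≈ 1.444, b = sin(fδ)/sin δ ≈ 1.444.
p = a·p₁ + b·p₂ ≈ (0.776, -0.563, 0.283); φ = arcsin(p_z) ≈ 16.43°, λ = atan2(p_y, p_x) ≈ -35.95°.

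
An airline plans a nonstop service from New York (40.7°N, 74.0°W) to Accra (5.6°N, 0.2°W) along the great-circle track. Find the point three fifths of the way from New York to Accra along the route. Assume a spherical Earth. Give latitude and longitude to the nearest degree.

The haversine formula gives a central angle δ ≈ 1.293 rad (74.1°) between the endpoints.
Interpolate at f = 3/5 with slerp weights a = sin((1−f)δ)/sin δ ≈ 0.514, b = sin(fδ)/sin δ ≈ 0.728.
p = a·p₁ + b·p₂ ≈ (0.832, -0.377, 0.406); φ = arcsin(p_z) ≈ 23.98°, λ = atan2(p_y, p_x) ≈ -24.39°.

≈ (24°N, 24°W)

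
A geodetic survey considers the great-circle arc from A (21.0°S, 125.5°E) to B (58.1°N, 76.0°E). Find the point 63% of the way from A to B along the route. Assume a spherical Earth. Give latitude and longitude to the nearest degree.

≈ (31°N, 103°E)

Convert each endpoint to a unit vector on the sphere (x = cos φ cos λ, y = cos φ sin λ, z = sin φ).
The central angle between the endpoints is δ = arccos(p₁·p₂) ≈ 1.555 rad (89.1°).
Interpolate at f = 0.63 with slerp weights a = sin((1−f)δ)/sin δ ≈ 0.544, b = sin(fδ)/sin δ ≈ 0.830.
p = a·p₁ + b·p₂ ≈ (-0.189, 0.839, 0.510); φ = arcsin(p_z) ≈ 30.66°, λ = atan2(p_y, p_x) ≈ 102.68°.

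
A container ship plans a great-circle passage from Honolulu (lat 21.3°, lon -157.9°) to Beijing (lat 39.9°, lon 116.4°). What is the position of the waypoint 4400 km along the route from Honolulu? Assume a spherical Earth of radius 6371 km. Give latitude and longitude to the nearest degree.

Write both endpoints as unit vectors p₁, p₂ with components (cos φ cos λ, cos φ sin λ, sin φ).
The central angle between the endpoints is δ = arccos(p₁·p₂) ≈ 1.280 rad (73.3°). The total great-circle distance is δ·R ≈ 1.280 × 6371 ≈ 8156 km, so the target fraction is f = 4400/8156 ≈ 0.540.
Interpolate at f ≈ 0.540 with slerp weights a = sin((1−f)δ)/sin δ ≈ 0.580, b = sin(fδ)/sin δ ≈ 0.665.
p = a·p₁ + b·p₂ ≈ (-0.728, 0.253, 0.637); φ = arcsin(p_z) ≈ 39.59°, λ = atan2(p_y, p_x) ≈ 160.79°.

≈ lat 40°, lon 161°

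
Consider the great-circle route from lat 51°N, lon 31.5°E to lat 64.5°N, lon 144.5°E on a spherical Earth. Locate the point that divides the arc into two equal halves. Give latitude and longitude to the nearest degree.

≈ lat 70°N, lon 72°E

Write both endpoints as unit vectors p₁, p₂ with components (cos φ cos λ, cos φ sin λ, sin φ).
The central angle between the endpoints is δ = arccos(p₁·p₂) ≈ 0.933 rad (53.4°).
Interpolate at f = 1/2 with slerp weights a = sin((1−f)δ)/sin δ ≈ 0.560, b = sin(fδ)/sin δ ≈ 0.560.
p = a·p₁ + b·p₂ ≈ (0.104, 0.324, 0.940); φ = arcsin(p_z) ≈ 70.10°, λ = atan2(p_y, p_x) ≈ 72.18°.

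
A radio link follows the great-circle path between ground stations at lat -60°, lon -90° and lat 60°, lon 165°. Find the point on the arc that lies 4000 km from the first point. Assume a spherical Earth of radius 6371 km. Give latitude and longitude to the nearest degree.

From cos δ = sin φ₁ sin φ₂ + cos φ₁ cos φ₂ cos Δλ, the central angle is δ ≈ 2.523 rad (144.6°). The total great-circle distance is δ·R ≈ 2.523 × 6371 ≈ 16074 km, so the target fraction is f = 4000/16074 ≈ 0.249.
Interpolate at f ≈ 0.249 with slerp weights a = sin((1−f)δ)/sin δ ≈ 1.635, b = sin(fδ)/sin δ ≈ 1.013.
p = a·p₁ + b·p₂ ≈ (-0.489, -0.686, -0.538); φ = arcsin(p_z) ≈ -32.57°, λ = atan2(p_y, p_x) ≈ -125.49°.

≈ lat -33°, lon -125°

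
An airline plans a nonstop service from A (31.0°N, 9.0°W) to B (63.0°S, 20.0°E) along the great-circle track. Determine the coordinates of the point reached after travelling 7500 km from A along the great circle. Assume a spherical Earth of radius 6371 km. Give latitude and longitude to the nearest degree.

≈ (35°S, 5°E)

Write both endpoints as unit vectors p₁, p₂ with components (cos φ cos λ, cos φ sin λ, sin φ).
The central angle between the endpoints is δ = arccos(p₁·p₂) ≈ 1.690 rad (96.8°). The total great-circle distance is δ·R ≈ 1.690 × 6371 ≈ 10765 km, so the target fraction is f = 7500/10765 ≈ 0.697.
Interpolate at f ≈ 0.697 with slerp weights a = sin((1−f)δ)/sin δ ≈ 0.494, b = sin(fδ)/sin δ ≈ 0.930.
p = a·p₁ + b·p₂ ≈ (0.815, 0.078, -0.574); φ = arcsin(p_z) ≈ -35.06°, λ = atan2(p_y, p_x) ≈ 5.48°.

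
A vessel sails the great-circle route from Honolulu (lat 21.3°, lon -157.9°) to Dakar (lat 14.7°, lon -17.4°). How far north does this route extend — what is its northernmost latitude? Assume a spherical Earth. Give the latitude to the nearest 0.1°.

The great circle lies in the plane with unit normal n̂ = (p₁ × p₂)/|p₁ × p₂|.
Here n̂_z ≈ +0.719; the vertex latitude is φ_max = arccos|n̂_z| ≈ 44.1°.

≈ 44.1°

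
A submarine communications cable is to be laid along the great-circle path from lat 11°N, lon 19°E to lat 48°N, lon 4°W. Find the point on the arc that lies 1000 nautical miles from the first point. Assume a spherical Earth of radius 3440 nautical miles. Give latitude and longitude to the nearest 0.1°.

Convert each endpoint to a unit vector on the sphere (x = cos φ cos λ, y = cos φ sin λ, z = sin φ).
The central angle between the endpoints is δ = arccos(p₁·p₂) ≈ 0.728 rad (41.7°). The total great-circle distance is δ·R ≈ 0.728 × 3440 ≈ 2505 nmi, so the target fraction is f = 1000/2505 ≈ 0.399.
Interpolate at f ≈ 0.399 with slerp weights a = sin((1−f)δ)/sin δ ≈ 0.637, b = sin(fδ)/sin δ ≈ 0.431.
p = a·p₁ + b·p₂ ≈ (0.878, 0.183, 0.442); φ = arcsin(p_z) ≈ 26.20°, λ = atan2(p_y, p_x) ≈ 11.79°.

≈ lat 26.2°N, lon 11.8°E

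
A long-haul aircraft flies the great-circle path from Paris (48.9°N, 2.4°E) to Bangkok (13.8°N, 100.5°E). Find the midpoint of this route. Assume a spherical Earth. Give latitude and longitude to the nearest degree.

Convert each endpoint to a unit vector on the sphere (x = cos φ cos λ, y = cos φ sin λ, z = sin φ).
The central angle between the endpoints is δ = arccos(p₁·p₂) ≈ 1.481 rad (84.8°).
Interpolate at f = 1/2 with slerp weights a = sin((1−f)δ)/sin δ ≈ 0.677, b = sin(fδ)/sin δ ≈ 0.677.
p = a·p₁ + b·p₂ ≈ (0.325, 0.665, 0.672); φ = arcsin(p_z) ≈ 42.22°, λ = atan2(p_y, p_x) ≈ 63.97°.

≈ 42°N, 64°E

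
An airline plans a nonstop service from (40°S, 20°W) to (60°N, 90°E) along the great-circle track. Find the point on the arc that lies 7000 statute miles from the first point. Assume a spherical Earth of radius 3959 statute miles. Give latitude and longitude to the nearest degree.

The haversine formula gives a central angle δ ≈ 2.329 rad (133.4°) between the endpoints. The total great-circle distance is δ·R ≈ 2.329 × 3959 ≈ 9221 mi, so the target fraction is f = 7000/9221 ≈ 0.759.
Interpolate at f ≈ 0.759 with slerp weights a = sin((1−f)δ)/sin δ ≈ 0.733, b = sin(fδ)/sin δ ≈ 1.351.
p = a·p₁ + b·p₂ ≈ (0.527, 0.483, 0.699); φ = arcsin(p_z) ≈ 44.32°, λ = atan2(p_y, p_x) ≈ 42.50°.

≈ (44°N, 43°E)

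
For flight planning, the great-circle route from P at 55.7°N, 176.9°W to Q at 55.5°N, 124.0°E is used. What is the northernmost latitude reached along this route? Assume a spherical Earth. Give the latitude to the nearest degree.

≈ 59°N

The great circle lies in the plane with unit normal n̂ = (p₁ × p₂)/|p₁ × p₂|.
Here n̂_z ≈ -0.512; the vertex latitude is φ_max = arccos|n̂_z| ≈ 59.2°.
Check via Clairaut: cos φ_max = |cos φ₁| · sin C = cos(55.7°)·sin(65.2°) ≈ 0.512, again giving ≈ 59.2°.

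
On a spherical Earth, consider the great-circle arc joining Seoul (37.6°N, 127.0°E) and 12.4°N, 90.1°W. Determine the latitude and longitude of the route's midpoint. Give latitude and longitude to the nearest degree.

≈ 54°N, 144°W

Write both endpoints as unit vectors p₁, p₂ with components (cos φ cos λ, cos φ sin λ, sin φ).
The central angle between the endpoints is δ = arccos(p₁·p₂) ≈ 2.078 rad (119.1°).
Interpolate at f = 1/2 with slerp weights a = sin((1−f)δ)/sin δ ≈ 0.986, b = sin(fδ)/sin δ ≈ 0.986.
p = a·p₁ + b·p₂ ≈ (-0.472, -0.339, 0.814); φ = arcsin(p_z) ≈ 54.46°, λ = atan2(p_y, p_x) ≈ -144.29°.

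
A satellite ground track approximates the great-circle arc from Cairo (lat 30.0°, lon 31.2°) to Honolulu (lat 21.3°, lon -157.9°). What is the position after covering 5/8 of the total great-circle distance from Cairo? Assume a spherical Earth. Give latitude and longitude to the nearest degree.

≈ lat 68°, lon -178°

Write both endpoints as unit vectors p₁, p₂ with components (cos φ cos λ, cos φ sin λ, sin φ).
The central angle between the endpoints is δ = arccos(p₁·p₂) ≈ 2.233 rad (128.0°).
Interpolate at f = 5/8 with slerp weights a = sin((1−f)δ)/sin δ ≈ 0.942, b = sin(fδ)/sin δ ≈ 1.249.
p = a·p₁ + b·p₂ ≈ (-0.380, -0.015, 0.925); φ = arcsin(p_z) ≈ 67.64°, λ = atan2(p_y, p_x) ≈ -177.73°.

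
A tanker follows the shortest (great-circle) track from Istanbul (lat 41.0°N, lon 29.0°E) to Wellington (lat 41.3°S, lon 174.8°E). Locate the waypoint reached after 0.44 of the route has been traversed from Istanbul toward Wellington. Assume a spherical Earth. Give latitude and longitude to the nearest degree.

From cos δ = sin φ₁ sin φ₂ + cos φ₁ cos φ₂ cos Δλ, the central angle is δ ≈ 2.695 rad (154.4°).
Interpolate at f = 0.44 with slerp weights a = sin((1−f)δ)/sin δ ≈ 2.311, b = sin(fδ)/sin δ ≈ 2.146.
p = a·p₁ + b·p₂ ≈ (-0.080, 0.992, 0.100); φ = arcsin(p_z) ≈ 5.73°, λ = atan2(p_y, p_x) ≈ 94.62°.

≈ lat 6°N, lon 95°E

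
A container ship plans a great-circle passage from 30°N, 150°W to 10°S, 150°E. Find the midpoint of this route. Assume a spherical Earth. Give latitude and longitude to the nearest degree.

Convert each endpoint to a unit vector on the sphere (x = cos φ cos λ, y = cos φ sin λ, z = sin φ).
The central angle between the endpoints is δ = arccos(p₁·p₂) ≈ 1.224 rad (70.1°).
Interpolate at f = 1/2 with slerp weights a = sin((1−f)δ)/sin δ ≈ 0.611, b = sin(fδ)/sin δ ≈ 0.611.
p = a·p₁ + b·p₂ ≈ (-0.979, 0.036, 0.199); φ = arcsin(p_z) ≈ 11.50°, λ = atan2(p_y, p_x) ≈ 177.88°.

≈ 12°N, 178°E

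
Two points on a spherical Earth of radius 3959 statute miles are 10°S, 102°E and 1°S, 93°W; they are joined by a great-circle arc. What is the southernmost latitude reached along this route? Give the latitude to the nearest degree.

The great circle lies in the plane with unit normal n̂ = (p₁ × p₂)/|p₁ × p₂|.
Here n̂_z ≈ +0.801; the vertex latitude is φ_max = arccos|n̂_z| ≈ 36.7°.
Check via Clairaut: cos φ_max = |cos φ₁| · sin C = cos(10.0°)·sin(125.5°) ≈ 0.801, again giving ≈ 36.7°.

≈ 37°S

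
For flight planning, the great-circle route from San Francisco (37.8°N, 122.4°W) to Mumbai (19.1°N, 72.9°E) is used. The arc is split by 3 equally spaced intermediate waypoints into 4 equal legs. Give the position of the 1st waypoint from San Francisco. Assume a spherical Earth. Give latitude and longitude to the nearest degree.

Convert each endpoint to a unit vector on the sphere (x = cos φ cos λ, y = cos φ sin λ, z = sin φ).
The central angle between the endpoints is δ = arccos(p₁·p₂) ≈ 2.117 rad (121.3°).
Interpolate at f = 1/4 with slerp weights a = sin((1−f)δ)/sin δ ≈ 1.170, b = sin(fδ)/sin δ ≈ 0.591.
p = a·p₁ + b·p₂ ≈ (-0.331, -0.247, 0.911); φ = arcsin(p_z) ≈ 65.59°, λ = atan2(p_y, p_x) ≈ -143.29°.

≈ 66°N, 143°W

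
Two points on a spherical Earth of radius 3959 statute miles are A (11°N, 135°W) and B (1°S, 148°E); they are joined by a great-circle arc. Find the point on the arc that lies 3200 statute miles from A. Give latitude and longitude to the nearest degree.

≈ (5°N, 179°E)

Convert each endpoint to a unit vector on the sphere (x = cos φ cos λ, y = cos φ sin λ, z = sin φ).
The central angle between the endpoints is δ = arccos(p₁·p₂) ≈ 1.352 rad (77.4°). The total great-circle distance is δ·R ≈ 1.352 × 3959 ≈ 5351 mi, so the target fraction is f = 3200/5351 ≈ 0.598.
Interpolate at f ≈ 0.598 with slerp weights a = sin((1−f)δ)/sin δ ≈ 0.530, b = sin(fδ)/sin δ ≈ 0.741.
p = a·p₁ + b·p₂ ≈ (-0.996, 0.025, 0.088); φ = arcsin(p_z) ≈ 5.06°, λ = atan2(p_y, p_x) ≈ 178.57°.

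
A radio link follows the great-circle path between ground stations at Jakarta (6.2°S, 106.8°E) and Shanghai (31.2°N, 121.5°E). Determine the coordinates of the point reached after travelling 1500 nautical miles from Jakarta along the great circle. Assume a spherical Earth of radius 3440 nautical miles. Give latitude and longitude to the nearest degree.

Write both endpoints as unit vectors p₁, p₂ with components (cos φ cos λ, cos φ sin λ, sin φ).
The central angle between the endpoints is δ = arccos(p₁·p₂) ≈ 0.697 rad (40.0°). The total great-circle distance is δ·R ≈ 0.697 × 3440 ≈ 2399 nmi, so the target fraction is f = 1500/2399 ≈ 0.625.
Interpolate at f ≈ 0.625 with slerp weights a = sin((1−f)δ)/sin δ ≈ 0.402, b = sin(fδ)/sin δ ≈ 0.658.
p = a·p₁ + b·p₂ ≈ (-0.410, 0.863, 0.297); φ = arcsin(p_z) ≈ 17.29°, λ = atan2(p_y, p_x) ≈ 115.40°.

≈ 17°N, 115°E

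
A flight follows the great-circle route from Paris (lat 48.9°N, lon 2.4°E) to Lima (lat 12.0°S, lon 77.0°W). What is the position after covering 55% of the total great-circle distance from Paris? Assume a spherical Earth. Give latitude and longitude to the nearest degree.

Write both endpoints as unit vectors p₁, p₂ with components (cos φ cos λ, cos φ sin λ, sin φ).
The central angle between the endpoints is δ = arccos(p₁·p₂) ≈ 1.609 rad (92.2°).
Interpolate at f = 0.55 with slerp weights a = sin((1−f)δ)/sin δ ≈ 0.663, b = sin(fδ)/sin δ ≈ 0.775.
p = a·p₁ + b·p₂ ≈ (0.606, -0.720, 0.339); φ = arcsin(p_z) ≈ 19.79°, λ = atan2(p_y, p_x) ≈ -49.92°.

≈ lat 20°N, lon 50°W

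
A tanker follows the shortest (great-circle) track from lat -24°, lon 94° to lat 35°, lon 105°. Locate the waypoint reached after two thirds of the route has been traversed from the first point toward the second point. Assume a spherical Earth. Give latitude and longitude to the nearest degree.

≈ lat 15°, lon 101°

The haversine formula gives a central angle δ ≈ 1.046 rad (59.9°) between the endpoints.
Interpolate at f = 2/3 with slerp weights a = sin((1−f)δ)/sin δ ≈ 0.395, b = sin(fδ)/sin δ ≈ 0.742.
p = a·p₁ + b·p₂ ≈ (-0.182, 0.947, 0.265); φ = arcsin(p_z) ≈ 15.37°, λ = atan2(p_y, p_x) ≈ 100.91°.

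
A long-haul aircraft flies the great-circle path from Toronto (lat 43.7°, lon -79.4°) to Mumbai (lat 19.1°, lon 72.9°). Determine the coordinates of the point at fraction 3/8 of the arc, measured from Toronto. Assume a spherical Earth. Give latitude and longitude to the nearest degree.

≈ lat 70°, lon -11°

Convert each endpoint to a unit vector on the sphere (x = cos φ cos λ, y = cos φ sin λ, z = sin φ).
The central angle between the endpoints is δ = arccos(p₁·p₂) ≈ 1.959 rad (112.3°).
Interpolate at f = 3/8 with slerp weights a = sin((1−f)δ)/sin δ ≈ 1.016, b = sin(fδ)/sin δ ≈ 0.724.
p = a·p₁ + b·p₂ ≈ (0.336, -0.068, 0.939); φ = arcsin(p_z) ≈ 69.92°, λ = atan2(p_y, p_x) ≈ -11.43°.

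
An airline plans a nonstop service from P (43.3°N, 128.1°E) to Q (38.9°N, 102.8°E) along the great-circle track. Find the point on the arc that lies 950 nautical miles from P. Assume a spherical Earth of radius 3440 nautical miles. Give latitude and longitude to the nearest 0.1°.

Convert each endpoint to a unit vector on the sphere (x = cos φ cos λ, y = cos φ sin λ, z = sin φ).
The central angle between the endpoints is δ = arccos(p₁·p₂) ≈ 0.340 rad (19.5°). The total great-circle distance is δ·R ≈ 0.340 × 3440 ≈ 1170 nmi, so the target fraction is f = 950/1170 ≈ 0.812.
Interpolate at f ≈ 0.812 with slerp weights a = sin((1−f)δ)/sin δ ≈ 0.191, b = sin(fδ)/sin δ ≈ 0.817.
p = a·p₁ + b·p₂ ≈ (-0.227, 0.730, 0.645); φ = arcsin(p_z) ≈ 40.14°, λ = atan2(p_y, p_x) ≈ 107.27°.

≈ (40.1°N, 107.3°E)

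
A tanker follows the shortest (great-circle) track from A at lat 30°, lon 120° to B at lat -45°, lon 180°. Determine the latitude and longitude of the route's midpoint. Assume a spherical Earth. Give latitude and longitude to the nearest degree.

Convert each endpoint to a unit vector on the sphere (x = cos φ cos λ, y = cos φ sin λ, z = sin φ).
The central angle between the endpoints is δ = arccos(p₁·p₂) ≈ 1.618 rad (92.7°).
Interpolate at f = 1/2 with slerp weights a = sin((1−f)δ)/sin δ ≈ 0.724, b = sin(fδ)/sin δ ≈ 0.724.
p = a·p₁ + b·p₂ ≈ (-0.826, 0.543, -0.150); φ = arcsin(p_z) ≈ -8.63°, λ = atan2(p_y, p_x) ≈ 146.66°.

≈ lat -9°, lon 147°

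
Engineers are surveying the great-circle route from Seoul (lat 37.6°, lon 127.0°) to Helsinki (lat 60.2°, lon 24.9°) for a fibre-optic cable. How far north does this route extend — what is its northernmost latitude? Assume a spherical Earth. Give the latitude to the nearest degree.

≈ 65°

The great circle lies in the plane with unit normal n̂ = (p₁ × p₂)/|p₁ × p₂|.
Here n̂_z ≈ -0.430; the vertex latitude is φ_max = arccos|n̂_z| ≈ 64.5°.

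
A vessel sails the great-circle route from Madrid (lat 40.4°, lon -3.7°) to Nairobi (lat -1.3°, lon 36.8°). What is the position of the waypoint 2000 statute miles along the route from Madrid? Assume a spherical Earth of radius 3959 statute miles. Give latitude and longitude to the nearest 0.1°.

≈ lat 19.8°, lon 20.2°

Write both endpoints as unit vectors p₁, p₂ with components (cos φ cos λ, cos φ sin λ, sin φ).
The central angle between the endpoints is δ = arccos(p₁·p₂) ≈ 0.971 rad (55.7°). The total great-circle distance is δ·R ≈ 0.971 × 3959 ≈ 3845 mi, so the target fraction is f = 2000/3845 ≈ 0.520.
Interpolate at f ≈ 0.520 with slerp weights a = sin((1−f)δ)/sin δ ≈ 0.544, b = sin(fδ)/sin δ ≈ 0.586.
p = a·p₁ + b·p₂ ≈ (0.883, 0.324, 0.340); φ = arcsin(p_z) ≈ 19.85°, λ = atan2(p_y, p_x) ≈ 20.17°.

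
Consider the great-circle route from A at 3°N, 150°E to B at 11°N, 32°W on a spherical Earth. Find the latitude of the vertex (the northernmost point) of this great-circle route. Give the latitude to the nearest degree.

The great circle lies in the plane with unit normal n̂ = (p₁ × p₂)/|p₁ × p₂|.
Here n̂_z ≈ +0.140; the vertex latitude is φ_max = arccos|n̂_z| ≈ 82.0°.
Check via Clairaut: cos φ_max = |cos φ₁| · sin C = cos(3.0°)·sin(8.1°) ≈ 0.140, again giving ≈ 82.0°.

≈ 82°N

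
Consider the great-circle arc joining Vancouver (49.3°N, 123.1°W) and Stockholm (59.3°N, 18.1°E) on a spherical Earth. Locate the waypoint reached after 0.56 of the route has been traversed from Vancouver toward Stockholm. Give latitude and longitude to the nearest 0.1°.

Convert each endpoint to a unit vector on the sphere (x = cos φ cos λ, y = cos φ sin λ, z = sin φ).
The central angle between the endpoints is δ = arccos(p₁·p₂) ≈ 1.168 rad (66.9°).
Interpolate at f = 0.56 with slerp weights a = sin((1−f)δ)/sin δ ≈ 0.534, b = sin(fδ)/sin δ ≈ 0.661.
p = a·p₁ + b·p₂ ≈ (0.131, -0.187, 0.974); φ = arcsin(p_z) ≈ 76.82°, λ = atan2(p_y, p_x) ≈ -55.06°.

≈ (76.8°N, 55.1°W)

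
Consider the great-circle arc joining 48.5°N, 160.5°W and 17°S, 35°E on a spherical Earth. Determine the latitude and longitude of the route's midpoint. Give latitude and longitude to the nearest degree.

≈ 51°N, 64°E

Write both endpoints as unit vectors p₁, p₂ with components (cos φ cos λ, cos φ sin λ, sin φ).
The central angle between the endpoints is δ = arccos(p₁·p₂) ≈ 2.549 rad (146.1°).
Interpolate at f = 1/2 with slerp weights a = sin((1−f)δ)/sin δ ≈ 1.713, b = sin(fδ)/sin δ ≈ 1.713.
p = a·p₁ + b·p₂ ≈ (0.272, 0.561, 0.782); φ = arcsin(p_z) ≈ 51.45°, λ = atan2(p_y, p_x) ≈ 64.13°.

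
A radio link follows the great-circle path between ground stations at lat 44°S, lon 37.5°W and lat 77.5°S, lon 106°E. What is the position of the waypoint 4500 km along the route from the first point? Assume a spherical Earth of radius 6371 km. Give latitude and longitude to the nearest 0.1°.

Write both endpoints as unit vectors p₁, p₂ with components (cos φ cos λ, cos φ sin λ, sin φ).
The central angle between the endpoints is δ = arccos(p₁·p₂) ≈ 0.985 rad (56.4°). The total great-circle distance is δ·R ≈ 0.985 × 6371 ≈ 6274 km, so the target fraction is f = 4500/6274 ≈ 0.717.
Interpolate at f ≈ 0.717 with slerp weights a = sin((1−f)δ)/sin δ ≈ 0.330, b = sin(fδ)/sin δ ≈ 0.779.
p = a·p₁ + b·p₂ ≈ (0.142, 0.018, -0.990); φ = arcsin(p_z) ≈ -81.78°, λ = atan2(p_y, p_x) ≈ 7.08°.

≈ lat 81.8°S, lon 7.1°E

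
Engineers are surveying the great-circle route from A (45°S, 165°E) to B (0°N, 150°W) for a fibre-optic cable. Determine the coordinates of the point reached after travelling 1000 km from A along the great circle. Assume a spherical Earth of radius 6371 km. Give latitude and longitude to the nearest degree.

≈ (39°S, 175°E)

Write both endpoints as unit vectors p₁, p₂ with components (cos φ cos λ, cos φ sin λ, sin φ).
The central angle between the endpoints is δ = arccos(p₁·p₂) ≈ 1.047 rad (60.0°). The total great-circle distance is δ·R ≈ 1.047 × 6371 ≈ 6672 km, so the target fraction is f = 1000/6672 ≈ 0.150.
Interpolate at f ≈ 0.150 with slerp weights a = sin((1−f)δ)/sin δ ≈ 0.897, b = sin(fδ)/sin δ ≈ 0.180.
p = a·p₁ + b·p₂ ≈ (-0.769, 0.074, -0.635); φ = arcsin(p_z) ≈ -39.39°, λ = atan2(p_y, p_x) ≈ 174.51°.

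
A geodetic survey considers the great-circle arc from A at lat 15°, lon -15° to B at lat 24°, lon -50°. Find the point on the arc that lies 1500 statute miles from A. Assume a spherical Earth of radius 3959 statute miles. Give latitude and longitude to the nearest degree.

Convert each endpoint to a unit vector on the sphere (x = cos φ cos λ, y = cos φ sin λ, z = sin φ).
The central angle between the endpoints is δ = arccos(p₁·p₂) ≈ 0.595 rad (34.1°). The total great-circle distance is δ·R ≈ 0.595 × 3959 ≈ 2356 mi, so the target fraction is f = 1500/2356 ≈ 0.637.
Interpolate at f ≈ 0.637 with slerp weights a = sin((1−f)δ)/sin δ ≈ 0.383, b = sin(fδ)/sin δ ≈ 0.660.
p = a·p₁ + b·p₂ ≈ (0.744, -0.557, 0.367); φ = arcsin(p_z) ≈ 21.56°, λ = atan2(p_y, p_x) ≈ -36.82°.

≈ lat 22°, lon -37°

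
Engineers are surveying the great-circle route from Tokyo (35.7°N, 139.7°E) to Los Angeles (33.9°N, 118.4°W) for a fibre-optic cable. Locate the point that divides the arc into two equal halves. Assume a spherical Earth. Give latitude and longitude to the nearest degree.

≈ 48°N, 169°W

Write both endpoints as unit vectors p₁, p₂ with components (cos φ cos λ, cos φ sin λ, sin φ).
The central angle between the endpoints is δ = arccos(p₁·p₂) ≈ 1.383 rad (79.3°).
Interpolate at f = 1/2 with slerp weights a = sin((1−f)δ)/sin δ ≈ 0.649, b = sin(fδ)/sin δ ≈ 0.649.
p = a·p₁ + b·p₂ ≈ (-0.658, -0.133, 0.741); φ = arcsin(p_z) ≈ 47.81°, λ = atan2(p_y, p_x) ≈ -168.58°.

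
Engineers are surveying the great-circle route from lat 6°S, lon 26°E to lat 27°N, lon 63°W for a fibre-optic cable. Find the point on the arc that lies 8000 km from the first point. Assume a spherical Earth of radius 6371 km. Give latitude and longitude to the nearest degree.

≈ lat 23°N, lon 41°W

Write both endpoints as unit vectors p₁, p₂ with components (cos φ cos λ, cos φ sin λ, sin φ).
The central angle between the endpoints is δ = arccos(p₁·p₂) ≈ 1.603 rad (91.8°). The total great-circle distance is δ·R ≈ 1.603 × 6371 ≈ 10211 km, so the target fraction is f = 8000/10211 ≈ 0.783.
Interpolate at f ≈ 0.783 with slerp weights a = sin((1−f)δ)/sin δ ≈ 0.340, b = sin(fδ)/sin δ ≈ 0.951.
p = a·p₁ + b·p₂ ≈ (0.689, -0.607, 0.396); φ = arcsin(p_z) ≈ 23.35°, λ = atan2(p_y, p_x) ≈ -41.37°.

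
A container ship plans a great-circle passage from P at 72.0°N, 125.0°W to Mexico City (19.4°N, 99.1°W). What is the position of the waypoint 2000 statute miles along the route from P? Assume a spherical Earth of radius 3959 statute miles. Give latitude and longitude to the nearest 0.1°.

Convert each endpoint to a unit vector on the sphere (x = cos φ cos λ, y = cos φ sin λ, z = sin φ).
The central angle between the endpoints is δ = arccos(p₁·p₂) ≈ 0.954 rad (54.7°). The total great-circle distance is δ·R ≈ 0.954 × 3959 ≈ 3778 mi, so the target fraction is f = 2000/3778 ≈ 0.529.
Interpolate at f ≈ 0.529 with slerp weights a = sin((1−f)δ)/sin δ ≈ 0.532, b = sin(fδ)/sin δ ≈ 0.593.
p = a·p₁ + b·p₂ ≈ (-0.183, -0.687, 0.703); φ = arcsin(p_z) ≈ 44.68°, λ = atan2(p_y, p_x) ≈ -104.90°.

≈ 44.7°N, 104.9°W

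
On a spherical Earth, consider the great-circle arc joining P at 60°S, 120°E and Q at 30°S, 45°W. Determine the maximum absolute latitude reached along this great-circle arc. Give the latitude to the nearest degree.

≈ 84°S

The great circle lies in the plane with unit normal n̂ = (p₁ × p₂)/|p₁ × p₂|.
Here n̂_z ≈ -0.112; the vertex latitude is φ_max = arccos|n̂_z| ≈ 83.6°.
Check via Clairaut: cos φ_max = |cos φ₁| · sin C = cos(60.0°)·sin(167.0°) ≈ 0.112, again giving ≈ 83.6°.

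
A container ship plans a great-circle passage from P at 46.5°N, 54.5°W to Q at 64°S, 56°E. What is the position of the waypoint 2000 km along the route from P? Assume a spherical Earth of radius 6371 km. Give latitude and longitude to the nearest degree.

≈ 32°N, 41°W

Convert each endpoint to a unit vector on the sphere (x = cos φ cos λ, y = cos φ sin λ, z = sin φ).
The central angle between the endpoints is δ = arccos(p₁·p₂) ≈ 2.430 rad (139.3°). The total great-circle distance is δ·R ≈ 2.430 × 6371 ≈ 15485 km, so the target fraction is f = 2000/15485 ≈ 0.129.
Interpolate at f ≈ 0.129 with slerp weights a = sin((1−f)δ)/sin δ ≈ 1.310, b = sin(fδ)/sin δ ≈ 0.473.
p = a·p₁ + b·p₂ ≈ (0.639, -0.562, 0.525); φ = arcsin(p_z) ≈ 31.65°, λ = atan2(p_y, p_x) ≈ -41.31°.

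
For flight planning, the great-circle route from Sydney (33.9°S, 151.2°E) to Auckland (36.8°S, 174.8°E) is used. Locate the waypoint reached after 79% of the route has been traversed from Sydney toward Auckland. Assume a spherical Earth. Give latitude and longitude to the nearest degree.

≈ 37°S, 170°E

Write both endpoints as unit vectors p₁, p₂ with components (cos φ cos λ, cos φ sin λ, sin φ).
The central angle between the endpoints is δ = arccos(p₁·p₂) ≈ 0.339 rad (19.4°).
Interpolate at f = 0.79 with slerp weights a = sin((1−f)δ)/sin δ ≈ 0.214, b = sin(fδ)/sin δ ≈ 0.796.
p = a·p₁ + b·p₂ ≈ (-0.790, 0.143, -0.596); φ = arcsin(p_z) ≈ -36.58°, λ = atan2(p_y, p_x) ≈ 169.72°.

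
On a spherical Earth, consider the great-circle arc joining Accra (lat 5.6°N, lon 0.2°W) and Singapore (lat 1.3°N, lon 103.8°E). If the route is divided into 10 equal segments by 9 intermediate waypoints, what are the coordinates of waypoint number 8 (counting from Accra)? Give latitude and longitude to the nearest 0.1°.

Write both endpoints as unit vectors p₁, p₂ with components (cos φ cos λ, cos φ sin λ, sin φ).
The central angle between the endpoints is δ = arccos(p₁·p₂) ≈ 1.812 rad (103.8°).
Interpolate at f = 8/10 with slerp weights a = sin((1−f)δ)/sin δ ≈ 0.365, b = sin(fδ)/sin δ ≈ 1.022.
p = a·p₁ + b·p₂ ≈ (0.119, 0.991, 0.059); φ = arcsin(p_z) ≈ 3.37°, λ = atan2(p_y, p_x) ≈ 83.13°.

≈ lat 3.4°N, lon 83.1°E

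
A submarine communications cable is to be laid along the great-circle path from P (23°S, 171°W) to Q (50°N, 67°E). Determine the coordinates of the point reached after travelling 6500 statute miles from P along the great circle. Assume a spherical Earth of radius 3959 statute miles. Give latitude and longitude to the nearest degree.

From cos δ = sin φ₁ sin φ₂ + cos φ₁ cos φ₂ cos Δλ, the central angle is δ ≈ 2.230 rad (127.8°). The total great-circle distance is δ·R ≈ 2.230 × 3959 ≈ 8830 mi, so the target fraction is f = 6500/8830 ≈ 0.736.
Interpolate at f ≈ 0.736 with slerp weights a = sin((1−f)δ)/sin δ ≈ 0.703, b = sin(fδ)/sin δ ≈ 1.262.
p = a·p₁ + b·p₂ ≈ (-0.322, 0.646, 0.692); φ = arcsin(p_z) ≈ 43.82°, λ = atan2(p_y, p_x) ≈ 116.49°.

≈ (44°N, 116°E)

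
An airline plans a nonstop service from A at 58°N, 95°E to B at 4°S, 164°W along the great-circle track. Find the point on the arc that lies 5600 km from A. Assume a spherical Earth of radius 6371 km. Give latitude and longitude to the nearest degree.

≈ 36°N, 166°E

Write both endpoints as unit vectors p₁, p₂ with components (cos φ cos λ, cos φ sin λ, sin φ).
The central angle between the endpoints is δ = arccos(p₁·p₂) ≈ 1.732 rad (99.2°). The total great-circle distance is δ·R ≈ 1.732 × 6371 ≈ 11031 km, so the target fraction is f = 5600/11031 ≈ 0.508.
Interpolate at f ≈ 0.508 with slerp weights a = sin((1−f)δ)/sin δ ≈ 0.763, b = sin(fδ)/sin δ ≈ 0.780.
p = a·p₁ + b·p₂ ≈ (-0.783, 0.188, 0.592); φ = arcsin(p_z) ≈ 36.33°, λ = atan2(p_y, p_x) ≈ 166.49°.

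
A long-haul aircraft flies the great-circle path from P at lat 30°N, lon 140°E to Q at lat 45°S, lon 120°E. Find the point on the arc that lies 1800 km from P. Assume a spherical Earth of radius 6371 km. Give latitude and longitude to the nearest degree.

Convert each endpoint to a unit vector on the sphere (x = cos φ cos λ, y = cos φ sin λ, z = sin φ).
The central angle between the endpoints is δ = arccos(p₁·p₂) ≈ 1.347 rad (77.2°). The total great-circle distance is δ·R ≈ 1.347 × 6371 ≈ 8582 km, so the target fraction is f = 1800/8582 ≈ 0.210.
Interpolate at f ≈ 0.210 with slerp weights a = sin((1−f)δ)/sin δ ≈ 0.897, b = sin(fδ)/sin δ ≈ 0.286.
p = a·p₁ + b·p₂ ≈ (-0.696, 0.674, 0.246); φ = arcsin(p_z) ≈ 14.26°, λ = atan2(p_y, p_x) ≈ 135.91°.

≈ lat 14°N, lon 136°E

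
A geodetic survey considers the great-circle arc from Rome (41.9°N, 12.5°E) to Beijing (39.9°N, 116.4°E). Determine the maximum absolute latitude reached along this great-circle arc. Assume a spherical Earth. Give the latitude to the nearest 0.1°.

The great circle lies in the plane with unit normal n̂ = (p₁ × p₂)/|p₁ × p₂|.
Here n̂_z ≈ +0.579; the vertex latitude is φ_max = arccos|n̂_z| ≈ 54.6°.
Check via Clairaut: cos φ_max = |cos φ₁| · sin C = cos(41.9°)·sin(51.1°) ≈ 0.579, again giving ≈ 54.6°.

≈ 54.6°N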